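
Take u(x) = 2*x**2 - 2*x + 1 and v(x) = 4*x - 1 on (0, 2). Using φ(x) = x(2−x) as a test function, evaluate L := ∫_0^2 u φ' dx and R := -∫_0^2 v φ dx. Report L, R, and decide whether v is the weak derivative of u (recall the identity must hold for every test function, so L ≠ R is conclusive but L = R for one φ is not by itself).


LHS = -8/3, RHS = -4. No, v is not the weak derivative of u.

u(x) = 2*x**2 - 2*x + 1, classical derivative u'(x) = 4*x - 2.
φ(x) = x(2−x), so φ'(x) = 2 - 2*x.
Note φ(0) = φ(2) = 0, so the boundary term u·φ vanishes.
LHS = ∫_0^2 u(x) φ'(x) dx = ∫_0^2 (-4*x^3 + 8*x^2 - 6*x + 2) dx. Term by term:
  ∫_0^2 -4*x^3 dx = -16;  ∫_0^2 8*x^2 dx = 64/3;  ∫_0^2 -6*x dx = -12;
  ∫_0^2 2 dx = 4.
Sum: -16 + 64/3 − 12 + 4 = -8/3.
So LHS = -8/3.
∫_0^2 v(x) φ(x) dx = ∫_0^2 (-4*x^3 + 9*x^2 - 2*x) dx. Term by term:
  ∫_0^2 -4*x^3 dx = -16;  ∫_0^2 9*x^2 dx = 24;  ∫_0^2 -2*x dx = -4.
Sum: -16 + 24 − 4 = 4.
So RHS = -∫_0^2 v(x) φ(x) dx = -4.
LHS − RHS = 4/3 ≠ 0, so the identity fails.
(For a valid weak derivative the identity must hold for EVERY test function, in particular this one. The failure shows v is NOT the weak derivative of u.)
Correct weak derivative would be u'(x) = 4*x - 2.


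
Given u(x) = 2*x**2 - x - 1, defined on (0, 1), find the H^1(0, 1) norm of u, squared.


||u||_{H^1}^2 = 47/15

The H^1 norm (squared) on an interval (0, L) is
  ||u||_{H^1}^2 = ∫_0^L u(x)^2 dx + ∫_0^L u'(x)^2 dx.
Compute u'(x) = 4*x - 1.
Then u(x)^2 = 4*x**4 - 4*x**3 - 3*x**2 + 2*x + 1 and u'(x)^2 = 16*x**2 - 8*x + 1.
Integrate each monomial from 0 to 1 using ∫_0^1 c·x^n dx = c·1^(n+1)/(n+1):
  ∫_0^1 u(x)^2 dx = ∫_0^1 (4*x^4 - 4*x^3 - 3*x^2 + 2*x + 1) dx. Term by term:
    ∫_0^1 4*x^4 dx = 4/5;  ∫_0^1 -4*x^3 dx = -1;  ∫_0^1 -3*x^2 dx = -1;
    ∫_0^1 2*x dx = 1;  ∫_0^1 1 dx = 1.
  Sum: 4/5 − 1 − 1 + 1 + 1 = 4/5.
  ∫_0^1 u'(x)^2 dx = ∫_0^1 (16*x^2 - 8*x + 1) dx. Term by term:
    ∫_0^1 16*x^2 dx = 16/3;  ∫_0^1 -8*x dx = -4;  ∫_0^1 1 dx = 1.
  Sum: 16/3 − 4 + 1 = 7/3.
Adding: ||u||_{H^1}^2 = 4/5 + 7/3 = 47/15.


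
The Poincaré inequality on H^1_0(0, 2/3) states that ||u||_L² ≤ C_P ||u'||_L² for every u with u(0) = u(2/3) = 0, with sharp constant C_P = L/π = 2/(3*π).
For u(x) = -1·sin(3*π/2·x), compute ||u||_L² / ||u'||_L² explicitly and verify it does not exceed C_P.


||u||_L² / ||u'||_L² = 2/(3*π) = C_P.

u(x) = -1·sin(3*π/2·x), so u'(x) = -3*π*cos(3*π*x/2)/2.
Writing u(x) = A·sin(kπx/L) with A = -1 and k = 1, use ∫_0^L sin²(kπx/L) dx = L/2 and ∫_0^L cos²(kπx/L) dx = L/2.
u² = 1·sin²(3*π/2·x) and (u')² = 9*π^2/4·cos²(3*π/2·x), and each of sin², cos² integrates to L/2 = 1/3 over (0, 2/3).
∫_0^2/3 u² dx = 1/3, so ||u||_L² = sqrt(3)/3.
∫_0^2/3 (u')² dx = 3*π^2/4, so ||u'||_L² = sqrt(3)*π/2.
Ratio ||u||_L² / ||u'||_L² = 2/(3*π).
Sharp Poincaré constant on H^1_0(0, 2/3) is C_P = L/π = 2/(3*π), achieved by sin(3*π/2·x).
This is the k = 1 eigenfunction (up to amplitude), so the ratio equals the sharp Poincaré constant exactly.


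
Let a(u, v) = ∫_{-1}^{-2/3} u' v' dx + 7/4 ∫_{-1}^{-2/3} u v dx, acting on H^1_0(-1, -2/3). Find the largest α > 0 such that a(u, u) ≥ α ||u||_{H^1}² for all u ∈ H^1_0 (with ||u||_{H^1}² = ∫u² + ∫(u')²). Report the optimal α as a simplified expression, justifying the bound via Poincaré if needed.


α = 1

Coercivity of a(·,·) on H^1_0(-1, -2/3) means a(u, u) ≥ α ||u||_{H^1}² for every u ∈ H^1_0.
The interval has length L = 1/3, and Poincaré/coercivity depend only on L. Here a(u, u) = ∫(u')² + (7/4)·∫u².
Here c = 7/4 ≥ 1, so a(u,u) = ∫(u')² + c∫u² ≥ ∫(u')² + ∫u² = ||u||_{H^1}², i.e. α = 1 works. No larger α is possible: a(u,u) ≥ α||u||_{H^1}² means (1−α)∫(u')² ≥ (α−c)∫u², and for the modes u_n = sin(nπ(x−x₀)/L) (x₀ the left endpoint) one has ∫u_n²/∫(u_n')² = (L/(nπ))² → 0, so a(u_n,u_n)/||u_n||_{H^1}² → 1. Hence the optimal constant is α = 1.
Therefore α = 1.


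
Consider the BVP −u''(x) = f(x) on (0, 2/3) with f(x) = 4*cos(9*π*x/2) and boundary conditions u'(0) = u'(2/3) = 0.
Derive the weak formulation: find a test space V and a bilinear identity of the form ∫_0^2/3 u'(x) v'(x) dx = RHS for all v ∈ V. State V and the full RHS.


V = H^1(0, 2/3) (no boundary constraint on v; u is determined up to an additive constant); weak form: ∫_0^2/3 u'v' dx = ∫_0^2/3 (4*cos(9*π*x/2)) v dx for all v ∈ V.

Multiply both sides by a test function v and integrate from 0 to 2/3:
  ∫_0^2/3 −u''(x) v(x) dx = ∫_0^2/3 f(x) v(x) dx.
Integrate the LHS by parts once:
  ∫_0^2/3 −u'' v dx = −[u'(x) v(x)]_0^2/3 + ∫_0^2/3 u'(x) v'(x) dx.
Thus ∫_0^2/3 u'(x) v'(x) dx = ∫_0^2/3 f(x) v(x) dx + [u'(x) v(x)]_0^2/3.
Choose V so that boundary terms are either known or forced to vanish.
u has homogeneous Neumann: u'(0) = u'(2/3) = 0. So [u' v]_0^2/3 = 0·v(2/3) − 0·v(0) = 0 for any v; take V = H^1(0, 2/3).
Weak formulation: find u (satisfying any essential BC) such that ∫_0^2/3 u'(x) v'(x) dx = ∫_0^2/3 f v dx for all v ∈ V (homogeneous Neumann, so boundary terms vanish).
Substituting f(x) = 4*cos(9*π*x/2), the right-hand side is ∫_0^2/3 (4*cos(9*π*x/2)) v dx.
Compatibility check (pure Neumann): taking v ≡ 1 ∈ V gives 0 = ∫_0^2/3 f dx + (0) − (0), i.e. ∫_0^2/3 f dx must equal u'(0) − u'(2/3) = 0. Indeed ∫_0^2/3 (4*cos(9*π*x/2)) dx = 0, so the data are compatible. The solution is then unique only up to an additive constant (fix it e.g. by requiring ∫_0^2/3 u dx = 0).


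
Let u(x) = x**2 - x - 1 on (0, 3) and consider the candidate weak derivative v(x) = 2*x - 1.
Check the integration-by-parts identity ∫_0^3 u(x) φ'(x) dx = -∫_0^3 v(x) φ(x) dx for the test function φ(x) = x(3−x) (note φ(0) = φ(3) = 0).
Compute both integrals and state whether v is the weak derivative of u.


LHS = -9, RHS = -9. Yes, v = u' weakly.

u(x) = x**2 - x - 1, classical derivative u'(x) = 2*x - 1.
φ(x) = x(3−x), so φ'(x) = 3 - 2*x.
Note φ(0) = φ(3) = 0, so the boundary term u·φ vanishes.
LHS = ∫_0^3 u(x) φ'(x) dx = ∫_0^3 (-2*x^3 + 5*x^2 - x - 3) dx. Term by term:
  ∫_0^3 -2*x^3 dx = -81/2;  ∫_0^3 5*x^2 dx = 45;  ∫_0^3 -x dx = -9/2;
  ∫_0^3 -3 dx = -9.
Sum: -81/2 + 45 − 9/2 − 9 = -9.
So LHS = -9.
∫_0^3 v(x) φ(x) dx = ∫_0^3 (-2*x^3 + 7*x^2 - 3*x) dx. Term by term:
  ∫_0^3 -2*x^3 dx = -81/2;  ∫_0^3 7*x^2 dx = 63;  ∫_0^3 -3*x dx = -27/2.
Sum: -81/2 + 63 − 27/2 = 9.
So RHS = -∫_0^3 v(x) φ(x) dx = -9.
LHS = RHS, so the identity holds for this test φ.
Moreover u is smooth here and v(x) = u'(x) = 2*x - 1 pointwise, so the identity holds for every test function. Hence v is the weak derivative of u.


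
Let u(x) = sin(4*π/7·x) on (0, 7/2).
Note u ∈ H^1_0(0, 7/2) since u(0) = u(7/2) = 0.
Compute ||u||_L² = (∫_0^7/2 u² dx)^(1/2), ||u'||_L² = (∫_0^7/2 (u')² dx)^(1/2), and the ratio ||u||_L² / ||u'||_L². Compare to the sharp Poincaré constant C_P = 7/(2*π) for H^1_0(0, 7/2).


||u||_L² / ||u'||_L² = 7/(4*π) < C_P = 7/(2*π).

u(x) = sin(4*π/7·x), so u'(x) = 4*π*cos(4*π*x/7)/7.
Writing u(x) = A·sin(kπx/L) with A = 1 and k = 2, use ∫_0^L sin²(kπx/L) dx = L/2 and ∫_0^L cos²(kπx/L) dx = L/2.
u² = 1·sin²(4*π/7·x) and (u')² = 16*π^2/49·cos²(4*π/7·x), and each of sin², cos² integrates to L/2 = 7/4 over (0, 7/2).
∫_0^7/2 u² dx = 7/4, so ||u||_L² = sqrt(7)/2.
∫_0^7/2 (u')² dx = 4*π^2/7, so ||u'||_L² = 2*sqrt(7)*π/7.
Ratio ||u||_L² / ||u'||_L² = 7/(4*π).
Sharp Poincaré constant on H^1_0(0, 7/2) is C_P = L/π = 7/(2*π), achieved by sin(2*π/7·x).
This is the k = 2 harmonic; the ratio L/(kπ) is strictly less than C_P = L/π, consistent with the sharp inequality ||u||_L² ≤ C_P ||u'||_L².


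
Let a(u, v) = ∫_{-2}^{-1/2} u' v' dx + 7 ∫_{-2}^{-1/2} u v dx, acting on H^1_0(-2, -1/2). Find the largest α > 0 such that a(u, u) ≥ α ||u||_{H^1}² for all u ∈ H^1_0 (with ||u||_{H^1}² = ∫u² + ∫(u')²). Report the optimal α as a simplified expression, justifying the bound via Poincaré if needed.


α = 1

Coercivity of a(·,·) on H^1_0(-2, -1/2) means a(u, u) ≥ α ||u||_{H^1}² for every u ∈ H^1_0.
The interval has length L = 3/2, and Poincaré/coercivity depend only on L. Here a(u, u) = ∫(u')² + (7)·∫u².
Here c = 7 ≥ 1, so a(u,u) = ∫(u')² + c∫u² ≥ ∫(u')² + ∫u² = ||u||_{H^1}², i.e. α = 1 works. No larger α is possible: a(u,u) ≥ α||u||_{H^1}² means (1−α)∫(u')² ≥ (α−c)∫u², and for the modes u_n = sin(nπ(x−x₀)/L) (x₀ the left endpoint) one has ∫u_n²/∫(u_n')² = (L/(nπ))² → 0, so a(u_n,u_n)/||u_n||_{H^1}² → 1. Hence the optimal constant is α = 1.
Therefore α = 1.


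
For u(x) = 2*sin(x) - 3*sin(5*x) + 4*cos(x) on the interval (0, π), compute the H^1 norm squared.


||u||_{H^1(0,π)}^2 = 137*π

u'(x) = -4*sin(x) + 2*cos(x) - 15*cos(5*x).
Expand u² and (u')² and integrate term by term on (0, π), using: for integers n ≥ 1, ∫_0^π sin²(nx) dx = ∫_0^π cos²(nx) dx = π/2; for n ≠ n', ∫_0^π sin(nx)sin(n'x) dx = ∫_0^π cos(nx)cos(n'x) dx = 0; and by product-to-sum, ∫_0^π sin(nx)cos(n'x) dx = ½∫_0^π [sin((n+n')x) + sin((n−n')x)] dx, which is 0 when n+n' is even and 2n/(n²−n'²) when n+n' is odd (it need not vanish on (0, π)).
  u² squared terms: (-3)²·∫sin(5x)² dx = 9·π/2 = 9*π/2;  (2)²·∫sin(x)² dx = 4·π/2 = 2*π;  (4)²·∫cos(x)² dx = 16·π/2 = 8*π.
  u² cross terms: 2·(-3)·(2)·∫sin(5x)·sin(x) dx = -12·(0) = 0;  2·(-3)·(4)·∫sin(5x)·cos(x) dx = -24·(0) = 0;  2·(2)·(4)·∫sin(x)·cos(x) dx = 16·(0) = 0.
  So ∫_0^π u² dx = 9*π/2 + 2*π + 8*π + 0 + 0 + 0 = 29*π/2.
  (u')² squared terms: (-15)²·∫cos(5x)² dx = 225·π/2 = 225*π/2;  (-4)²·∫sin(x)² dx = 16·π/2 = 8*π;  (2)²·∫cos(x)² dx = 4·π/2 = 2*π.
  (u')² cross terms: 2·(-15)·(-4)·∫cos(5x)·sin(x) dx = 120·(0) = 0;  2·(-15)·(2)·∫cos(5x)·cos(x) dx = -60·(0) = 0;  2·(-4)·(2)·∫sin(x)·cos(x) dx = -16·(0) = 0.
  So ∫_0^π (u')² dx = 225*π/2 + 8*π + 2*π + 0 + 0 + 0 = 245*π/2.
||u||_{H^1}^2 = (29*π/2) + (245*π/2) = 137*π.


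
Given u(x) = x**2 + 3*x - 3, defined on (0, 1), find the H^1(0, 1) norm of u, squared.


||u||_{H^1}^2 = 571/30

The H^1 norm (squared) on an interval (0, L) is
  ||u||_{H^1}^2 = ∫_0^L u(x)^2 dx + ∫_0^L u'(x)^2 dx.
Compute u'(x) = 2*x + 3.
Then u(x)^2 = x**4 + 6*x**3 + 3*x**2 - 18*x + 9 and u'(x)^2 = 4*x**2 + 12*x + 9.
Integrate each monomial from 0 to 1 using ∫_0^1 c·x^n dx = c·1^(n+1)/(n+1):
  ∫_0^1 u(x)^2 dx = ∫_0^1 (x^4 + 6*x^3 + 3*x^2 - 18*x + 9) dx. Term by term:
    ∫_0^1 x^4 dx = 1/5;  ∫_0^1 6*x^3 dx = 3/2;  ∫_0^1 3*x^2 dx = 1;
    ∫_0^1 -18*x dx = -9;  ∫_0^1 9 dx = 9.
  Sum: 1/5 + 3/2 + 1 − 9 + 9 = 27/10.
  ∫_0^1 u'(x)^2 dx = ∫_0^1 (4*x^2 + 12*x + 9) dx. Term by term:
    ∫_0^1 4*x^2 dx = 4/3;  ∫_0^1 12*x dx = 6;  ∫_0^1 9 dx = 9.
  Sum: 4/3 + 6 + 9 = 49/3.
Adding: ||u||_{H^1}^2 = 27/10 + 49/3 = 571/30.


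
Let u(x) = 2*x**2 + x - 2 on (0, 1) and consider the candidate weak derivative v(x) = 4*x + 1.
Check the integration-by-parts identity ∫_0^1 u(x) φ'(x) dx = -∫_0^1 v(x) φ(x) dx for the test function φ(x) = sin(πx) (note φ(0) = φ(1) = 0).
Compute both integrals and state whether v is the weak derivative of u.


LHS = -6/π, RHS = -6/π. Yes, v = u' weakly.

u(x) = 2*x**2 + x - 2, classical derivative u'(x) = 4*x + 1.
φ(x) = sin(πx), so φ'(x) = π*cos(π*x).
Note φ(0) = φ(1) = 0, so the boundary term u·φ vanishes.
LHS = ∫_0^1 u(x) φ'(x) dx = ∫_0^1 (2*π*x^2*cos(π*x) + π*x*cos(π*x) - 2*π*cos(π*x)) dx. Term by term:
  ∫_0^1 -2*π*cos(π*x) dx = 0;  ∫_0^1 π*x*cos(π*x) dx = -2/π;  ∫_0^1 2*π*x^2*cos(π*x) dx = -4/π.
Sum: 0 − 2/π − 4/π = -6/π.
So LHS = -6/π.
∫_0^1 v(x) φ(x) dx = ∫_0^1 (4*x*sin(π*x) + sin(π*x)) dx. Term by term:
  ∫_0^1 4*x*sin(π*x) dx = 4/π;  ∫_0^1 sin(π*x) dx = 2/π.
Sum: 4/π + 2/π = 6/π.
So RHS = -∫_0^1 v(x) φ(x) dx = -6/π.
LHS = RHS, so the identity holds for this test φ.
Moreover u is smooth here and v(x) = u'(x) = 4*x + 1 pointwise, so the identity holds for every test function. Hence v is the weak derivative of u.


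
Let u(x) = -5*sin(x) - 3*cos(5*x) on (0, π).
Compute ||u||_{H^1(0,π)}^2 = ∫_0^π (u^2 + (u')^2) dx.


||u||_{H^1(0,π)}^2 = 142*π

u'(x) = 15*sin(5*x) - 5*cos(x).
Expand u² and (u')² and integrate term by term on (0, π), using: for integers n ≥ 1, ∫_0^π sin²(nx) dx = ∫_0^π cos²(nx) dx = π/2; for n ≠ n', ∫_0^π sin(nx)sin(n'x) dx = ∫_0^π cos(nx)cos(n'x) dx = 0; and by product-to-sum, ∫_0^π sin(nx)cos(n'x) dx = ½∫_0^π [sin((n+n')x) + sin((n−n')x)] dx, which is 0 when n+n' is even and 2n/(n²−n'²) when n+n' is odd (it need not vanish on (0, π)).
  u² squared terms: (-5)²·∫sin(x)² dx = 25·π/2 = 25*π/2;  (-3)²·∫cos(5x)² dx = 9·π/2 = 9*π/2.
  u² cross terms: 2·(-5)·(-3)·∫sin(x)·cos(5x) dx = 30·(0) = 0.
  So ∫_0^π u² dx = 25*π/2 + 9*π/2 + 0 = 17*π.
  (u')² squared terms: (-5)²·∫cos(x)² dx = 25·π/2 = 25*π/2;  (15)²·∫sin(5x)² dx = 225·π/2 = 225*π/2.
  (u')² cross terms: 2·(-5)·(15)·∫cos(x)·sin(5x) dx = -150·(0) = 0.
  So ∫_0^π (u')² dx = 25*π/2 + 225*π/2 + 0 = 125*π.
||u||_{H^1}^2 = (17*π) + (125*π) = 142*π.


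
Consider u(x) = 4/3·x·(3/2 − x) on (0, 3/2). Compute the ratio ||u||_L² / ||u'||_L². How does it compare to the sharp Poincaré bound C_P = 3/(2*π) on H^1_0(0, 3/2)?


||u||_L² / ||u'||_L² = 3*sqrt(10)/20 < C_P = 3/(2*π).

u(x) = 4/3·x·(3/2 − x), so u'(x) = 2 - 8*x/3.
u(x) = 4/3·x·(3/2 − x) vanishes at x = 0 and x = 3/2, so u ∈ H^1_0(0, 3/2). Differentiate via the product rule and integrate the resulting polynomials term by term.
  ∫_0^3/2 u² dx = ∫_0^3/2 (16*x^4/9 - 16*x^3/3 + 4*x^2) dx. Term by term:
    ∫_0^3/2 16*x^4/9 dx = 27/10;  ∫_0^3/2 -16*x^3/3 dx = -27/4;  ∫_0^3/2 4*x^2 dx = 9/2.
  Sum: 27/10 − 27/4 + 9/2 = 9/20.
  ∫_0^3/2 (u')² dx = ∫_0^3/2 (64*x^2/9 - 32*x/3 + 4) dx. Term by term:
    ∫_0^3/2 64*x^2/9 dx = 8;  ∫_0^3/2 -32*x/3 dx = -12;  ∫_0^3/2 4 dx = 6.
  Sum: 8 − 12 + 6 = 2.
∫_0^3/2 u² dx = 9/20, so ||u||_L² = 3*sqrt(5)/10.
∫_0^3/2 (u')² dx = 2, so ||u'||_L² = sqrt(2).
Ratio ||u||_L² / ||u'||_L² = 3*sqrt(10)/20.
Sharp Poincaré constant on H^1_0(0, 3/2) is C_P = L/π = 3/(2*π), achieved by sin(2*π/3·x).
A polynomial bump cannot attain the sharp Poincaré constant (only the first sine eigenfunction does), so the ratio is strictly less than C_P, consistent with ||u||_L² ≤ C_P ||u'||_L².


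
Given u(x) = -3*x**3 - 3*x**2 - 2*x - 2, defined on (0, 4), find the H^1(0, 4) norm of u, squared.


||u||_{H^1}^2 = 6809888/105

The H^1 norm (squared) on an interval (0, L) is
  ||u||_{H^1}^2 = ∫_0^L u(x)^2 dx + ∫_0^L u'(x)^2 dx.
Compute u'(x) = -9*x**2 - 6*x - 2.
Then u(x)^2 = 9*x**6 + 18*x**5 + 21*x**4 + 24*x**3 + 16*x**2 + 8*x + 4 and u'(x)^2 = 81*x**4 + 108*x**3 + 72*x**2 + 24*x + 4.
Integrate each monomial from 0 to 4 using ∫_0^4 c·x^n dx = c·4^(n+1)/(n+1):
  ∫_0^4 u(x)^2 dx = ∫_0^4 (9*x^6 + 18*x^5 + 21*x^4 + 24*x^3 + 16*x^2 + 8*x + 4) dx. Term by term:
    ∫_0^4 9*x^6 dx = 147456/7;  ∫_0^4 18*x^5 dx = 12288;  ∫_0^4 21*x^4 dx = 21504/5;
    ∫_0^4 24*x^3 dx = 1536;  ∫_0^4 16*x^2 dx = 1024/3;  ∫_0^4 8*x dx = 64;
    ∫_0^4 4 dx = 16.
  Sum: 147456/7 + 12288 + 21504/5 + 1536 + 1024/3 + 64 + 16 = 4159184/105.
  ∫_0^4 u'(x)^2 dx = ∫_0^4 (81*x^4 + 108*x^3 + 72*x^2 + 24*x + 4) dx. Term by term:
    ∫_0^4 81*x^4 dx = 82944/5;  ∫_0^4 108*x^3 dx = 6912;  ∫_0^4 72*x^2 dx = 1536;
    ∫_0^4 24*x dx = 192;  ∫_0^4 4 dx = 16.
  Sum: 82944/5 + 6912 + 1536 + 192 + 16 = 126224/5.
Adding: ||u||_{H^1}^2 = 4159184/105 + 126224/5 = 6809888/105.


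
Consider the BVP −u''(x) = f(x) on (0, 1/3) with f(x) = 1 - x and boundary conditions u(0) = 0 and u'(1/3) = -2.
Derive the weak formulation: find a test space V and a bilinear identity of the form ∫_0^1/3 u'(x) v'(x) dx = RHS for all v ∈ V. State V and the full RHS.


V = {v ∈ H^1(0, 1/3) : v(0) = 0} (test functions vanish at x = 0 where u is specified); weak form: ∫_0^1/3 u'v' dx = ∫_0^1/3 (1 - x) v dx − 2·v(1/3) for all v ∈ V.

Multiply both sides by a test function v and integrate from 0 to 1/3:
  ∫_0^1/3 −u''(x) v(x) dx = ∫_0^1/3 f(x) v(x) dx.
Integrate the LHS by parts once:
  ∫_0^1/3 −u'' v dx = −[u'(x) v(x)]_0^1/3 + ∫_0^1/3 u'(x) v'(x) dx.
Thus ∫_0^1/3 u'(x) v'(x) dx = ∫_0^1/3 f(x) v(x) dx + [u'(x) v(x)]_0^1/3.
Choose V so that boundary terms are either known or forced to vanish.
Mixed BC: u(0) = 0 (Dirichlet) and u'(1/3) = -2 (Neumann). Define V = {v ∈ H^1(0, 1/3) : v(0) = 0}. Then [u' v]_0^1/3 = u'(1/3)·v(1/3) − u'(0)·0 = − 2·v(1/3).
Weak formulation: find u (satisfying any essential BC) such that ∫_0^1/3 u'(x) v'(x) dx = ∫_0^1/3 f v dx − 2·v(1/3) for all v ∈ V (Dirichlet at 0 absorbed into V; Neumann datum at x = 1/3 contributes the boundary term).
Substituting f(x) = 1 - x, the right-hand side is ∫_0^1/3 (1 - x) v dx − 2·v(1/3).


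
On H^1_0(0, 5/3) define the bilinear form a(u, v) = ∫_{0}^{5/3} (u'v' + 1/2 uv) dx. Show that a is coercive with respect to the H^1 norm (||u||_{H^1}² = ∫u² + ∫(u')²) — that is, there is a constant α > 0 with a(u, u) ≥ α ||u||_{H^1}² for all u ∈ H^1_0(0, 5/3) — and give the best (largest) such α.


α = (25 + 18*π^2)/(2*(25 + 9*π^2))

Coercivity of a(·,·) on H^1_0(0, 5/3) means a(u, u) ≥ α ||u||_{H^1}² for every u ∈ H^1_0.
The interval has length L = 5/3, and Poincaré/coercivity depend only on L. Here a(u, u) = ∫(u')² + (1/2)·∫u².
Here 0 < c = 1/2 < 1. The condition a(u,u) ≥ α||u||_{H^1}² reads (1−α)∫(u')² ≥ (α−c)∫u². Any admissible α is ≤ 1 (rapidly oscillating u have ∫u²/∫(u')² → 0), and α = 1 would force 0 ≥ (1−c)∫u², impossible since c < 1; so 1−α > 0. By the sharp Poincaré inequality on H^1_0 of an interval of length L, ∫(u')² ≥ (π/L)²∫u² with equality for the first sine mode sin(π(x−x₀)/L) (x₀ the left endpoint), so the inequality holds for all u iff (1−α)(π/L)² ≥ α − c, i.e. α ≤ ((π/L)² + c)/((π/L)² + 1) = (1 + c(L/π)²)/(1 + (L/π)²). With (π/L)² = 9*π^2/25 and c = 1/2, the largest admissible constant is α = ((π/L)² + c)/((π/L)² + 1).
Simplifying, α = (25 + 18*π^2)/(2*(25 + 9*π^2)).


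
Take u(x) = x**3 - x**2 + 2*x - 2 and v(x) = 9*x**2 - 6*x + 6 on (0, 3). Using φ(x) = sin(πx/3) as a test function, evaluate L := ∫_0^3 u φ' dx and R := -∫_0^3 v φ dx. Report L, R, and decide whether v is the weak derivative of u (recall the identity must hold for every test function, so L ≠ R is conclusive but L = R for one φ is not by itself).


LHS = -75/π + 324/π^3, RHS = -225/π + 972/π^3. No, v is not the weak derivative of u.

u(x) = x**3 - x**2 + 2*x - 2, classical derivative u'(x) = 3*x**2 - 2*x + 2.
φ(x) = sin(πx/3), so φ'(x) = π*cos(π*x/3)/3.
Note φ(0) = φ(3) = 0, so the boundary term u·φ vanishes.
LHS = ∫_0^3 u(x) φ'(x) dx = ∫_0^3 (π*x^3*cos(π*x/3)/3 - π*x^2*cos(π*x/3)/3 + 2*π*x*cos(π*x/3)/3 - 2*π*cos(π*x/3)/3) dx. Term by term:
  ∫_0^3 -2*π*cos(π*x/3)/3 dx = 0;  ∫_0^3 -π*x^2*cos(π*x/3)/3 dx = 18/π;  ∫_0^3 π*x^3*cos(π*x/3)/3 dx = -81/π + 324/π^3;
  ∫_0^3 2*π*x*cos(π*x/3)/3 dx = -12/π.
Sum: 0 + 18/π + -81/π + 324/π^3 − 12/π = -75/π + 324/π^3.
So LHS = -75/π + 324/π^3.
∫_0^3 v(x) φ(x) dx = ∫_0^3 (9*x^2*sin(π*x/3) - 6*x*sin(π*x/3) + 6*sin(π*x/3)) dx. Term by term:
  ∫_0^3 6*sin(π*x/3) dx = 36/π;  ∫_0^3 -6*x*sin(π*x/3) dx = -54/π;  ∫_0^3 9*x^2*sin(π*x/3) dx = -972/π^3 + 243/π.
Sum: 36/π − 54/π + -972/π^3 + 243/π = -972/π^3 + 225/π.
So RHS = -∫_0^3 v(x) φ(x) dx = -225/π + 972/π^3.
LHS − RHS = -648/π^3 + 150/π ≠ 0, so the identity fails.
(For a valid weak derivative the identity must hold for EVERY test function, in particular this one. The failure shows v is NOT the weak derivative of u.)
Correct weak derivative would be u'(x) = 3*x**2 - 2*x + 2.


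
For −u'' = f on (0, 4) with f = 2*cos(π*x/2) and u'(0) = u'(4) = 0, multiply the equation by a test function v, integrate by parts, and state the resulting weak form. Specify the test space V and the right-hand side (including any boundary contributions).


V = H^1(0, 4) (no boundary constraint on v; u is determined up to an additive constant); weak form: ∫_0^4 u'v' dx = ∫_0^4 (2*cos(π*x/2)) v dx for all v ∈ V.

Multiply both sides by a test function v and integrate from 0 to 4:
  ∫_0^4 −u''(x) v(x) dx = ∫_0^4 f(x) v(x) dx.
Integrate the LHS by parts once:
  ∫_0^4 −u'' v dx = −[u'(x) v(x)]_0^4 + ∫_0^4 u'(x) v'(x) dx.
Thus ∫_0^4 u'(x) v'(x) dx = ∫_0^4 f(x) v(x) dx + [u'(x) v(x)]_0^4.
Choose V so that boundary terms are either known or forced to vanish.
u has homogeneous Neumann: u'(0) = u'(4) = 0. So [u' v]_0^4 = 0·v(4) − 0·v(0) = 0 for any v; take V = H^1(0, 4).
Weak formulation: find u (satisfying any essential BC) such that ∫_0^4 u'(x) v'(x) dx = ∫_0^4 f v dx for all v ∈ V (homogeneous Neumann, so boundary terms vanish).
Substituting f(x) = 2*cos(π*x/2), the right-hand side is ∫_0^4 (2*cos(π*x/2)) v dx.
Compatibility check (pure Neumann): taking v ≡ 1 ∈ V gives 0 = ∫_0^4 f dx + (0) − (0), i.e. ∫_0^4 f dx must equal u'(0) − u'(4) = 0. Indeed ∫_0^4 (2*cos(π*x/2)) dx = 0, so the data are compatible. The solution is then unique only up to an additive constant (fix it e.g. by requiring ∫_0^4 u dx = 0).


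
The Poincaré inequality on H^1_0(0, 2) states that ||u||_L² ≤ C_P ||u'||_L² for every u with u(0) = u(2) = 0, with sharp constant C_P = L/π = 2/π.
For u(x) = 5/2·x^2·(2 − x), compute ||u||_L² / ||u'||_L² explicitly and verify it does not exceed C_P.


||u||_L² / ||u'||_L² = sqrt(14)/7 < C_P = 2/π.

u(x) = 5/2·x^2·(2 − x), so u'(x) = 5*x*(4 - 3*x)/2.
u(x) = 5/2·x^2·(2 − x) vanishes at x = 0 and x = 2, so u ∈ H^1_0(0, 2). Differentiate via the product rule and integrate the resulting polynomials term by term.
  ∫_0^2 u² dx = ∫_0^2 (25*x^6/4 - 25*x^5 + 25*x^4) dx. Term by term:
    ∫_0^2 25*x^6/4 dx = 800/7;  ∫_0^2 -25*x^5 dx = -800/3;  ∫_0^2 25*x^4 dx = 160.
  Sum: 800/7 − 800/3 + 160 = 160/21.
  ∫_0^2 (u')² dx = ∫_0^2 (225*x^4/4 - 150*x^3 + 100*x^2) dx. Term by term:
    ∫_0^2 225*x^4/4 dx = 360;  ∫_0^2 -150*x^3 dx = -600;  ∫_0^2 100*x^2 dx = 800/3.
  Sum: 360 − 600 + 800/3 = 80/3.
∫_0^2 u² dx = 160/21, so ||u||_L² = 4*sqrt(210)/21.
∫_0^2 (u')² dx = 80/3, so ||u'||_L² = 4*sqrt(15)/3.
Ratio ||u||_L² / ||u'||_L² = sqrt(14)/7.
Sharp Poincaré constant on H^1_0(0, 2) is C_P = L/π = 2/π, achieved by sin(π/2·x).
A polynomial bump cannot attain the sharp Poincaré constant (only the first sine eigenfunction does), so the ratio is strictly less than C_P, consistent with ||u||_L² ≤ C_P ||u'||_L².


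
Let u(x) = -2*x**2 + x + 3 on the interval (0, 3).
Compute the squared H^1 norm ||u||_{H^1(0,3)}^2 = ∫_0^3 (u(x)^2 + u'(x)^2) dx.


||u||_{H^1}^2 = 897/5

The H^1 norm (squared) on an interval (0, L) is
  ||u||_{H^1}^2 = ∫_0^L u(x)^2 dx + ∫_0^L u'(x)^2 dx.
Compute u'(x) = 1 - 4*x.
Then u(x)^2 = 4*x**4 - 4*x**3 - 11*x**2 + 6*x + 9 and u'(x)^2 = 16*x**2 - 8*x + 1.
Integrate each monomial from 0 to 3 using ∫_0^3 c·x^n dx = c·3^(n+1)/(n+1):
  ∫_0^3 u(x)^2 dx = ∫_0^3 (4*x^4 - 4*x^3 - 11*x^2 + 6*x + 9) dx. Term by term:
    ∫_0^3 4*x^4 dx = 972/5;  ∫_0^3 -4*x^3 dx = -81;  ∫_0^3 -11*x^2 dx = -99;
    ∫_0^3 6*x dx = 27;  ∫_0^3 9 dx = 27.
  Sum: 972/5 − 81 − 99 + 27 + 27 = 342/5.
  ∫_0^3 u'(x)^2 dx = ∫_0^3 (16*x^2 - 8*x + 1) dx. Term by term:
    ∫_0^3 16*x^2 dx = 144;  ∫_0^3 -8*x dx = -36;  ∫_0^3 1 dx = 3.
  Sum: 144 − 36 + 3 = 111.
Adding: ||u||_{H^1}^2 = 342/5 + 111 = 897/5.


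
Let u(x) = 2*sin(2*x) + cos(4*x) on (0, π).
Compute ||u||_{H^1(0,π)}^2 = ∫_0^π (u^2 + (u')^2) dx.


||u||_{H^1(0,π)}^2 = 37*π/2

u'(x) = -4*sin(4*x) + 4*cos(2*x).
Expand u² and (u')² and integrate term by term on (0, π), using: for integers n ≥ 1, ∫_0^π sin²(nx) dx = ∫_0^π cos²(nx) dx = π/2; for n ≠ n', ∫_0^π sin(nx)sin(n'x) dx = ∫_0^π cos(nx)cos(n'x) dx = 0; and by product-to-sum, ∫_0^π sin(nx)cos(n'x) dx = ½∫_0^π [sin((n+n')x) + sin((n−n')x)] dx, which is 0 when n+n' is even and 2n/(n²−n'²) when n+n' is odd (it need not vanish on (0, π)).
  u² squared terms: (2)²·∫sin(2x)² dx = 4·π/2 = 2*π;  (1)²·∫cos(4x)² dx = 1·π/2 = π/2.
  u² cross terms: 2·(2)·(1)·∫sin(2x)·cos(4x) dx = 4·(0) = 0.
  So ∫_0^π u² dx = 2*π + π/2 + 0 = 5*π/2.
  (u')² squared terms: (-4)²·∫sin(4x)² dx = 16·π/2 = 8*π;  (4)²·∫cos(2x)² dx = 16·π/2 = 8*π.
  (u')² cross terms: 2·(-4)·(4)·∫sin(4x)·cos(2x) dx = -32·(0) = 0.
  So ∫_0^π (u')² dx = 8*π + 8*π + 0 = 16*π.
||u||_{H^1}^2 = (5*π/2) + (16*π) = 37*π/2.


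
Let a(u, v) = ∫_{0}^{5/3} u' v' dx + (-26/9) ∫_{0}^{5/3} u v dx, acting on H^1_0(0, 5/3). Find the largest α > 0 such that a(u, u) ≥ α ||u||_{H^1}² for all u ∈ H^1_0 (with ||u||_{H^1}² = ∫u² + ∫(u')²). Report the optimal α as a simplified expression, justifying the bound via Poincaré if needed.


α = (-650 + 81*π^2)/(9*(25 + 9*π^2))

Coercivity of a(·,·) on H^1_0(0, 5/3) means a(u, u) ≥ α ||u||_{H^1}² for every u ∈ H^1_0.
The interval has length L = 5/3, and Poincaré/coercivity depend only on L. Here a(u, u) = ∫(u')² + (-26/9)·∫u².
Here c = -26/9 < 0 with |c| < (π/L)² = 9*π^2/25, so coercivity still holds. The condition a(u,u) ≥ α||u||_{H^1}² reads (1−α)∫(u')² ≥ (α−c)∫u². Any admissible α is ≤ 1 (rapidly oscillating u have ∫u²/∫(u')² → 0), and α = 1 would force 0 ≥ (1−c)∫u², impossible since c < 1; so 1−α > 0. By the sharp Poincaré inequality on H^1_0 of an interval of length L, ∫(u')² ≥ (π/L)²∫u² with equality for the first sine mode sin(π(x−x₀)/L) (x₀ the left endpoint), so the inequality holds for all u iff (1−α)(π/L)² ≥ α − c, i.e. α ≤ ((π/L)² + c)/((π/L)² + 1) = (1 + c(L/π)²)/(1 + (L/π)²). (Direct route, valid since c ≤ 0: Poincaré gives c∫u² ≥ c(L/π)²∫(u')², so a(u,u) ≥ (1 + c(L/π)²)∫(u')², while ||u||_{H^1}² ≤ (1 + (L/π)²)∫(u')²; dividing yields the same α.) With (π/L)² = 9*π^2/25 and c = -26/9, the largest admissible constant is α = ((π/L)² + c)/((π/L)² + 1).
Simplifying, α = (-650 + 81*π^2)/(9*(25 + 9*π^2)).


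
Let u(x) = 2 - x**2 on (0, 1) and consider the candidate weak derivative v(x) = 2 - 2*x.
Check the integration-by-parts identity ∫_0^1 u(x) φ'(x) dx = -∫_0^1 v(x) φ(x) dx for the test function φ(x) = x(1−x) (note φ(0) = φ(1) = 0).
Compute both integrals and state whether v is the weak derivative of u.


LHS = 1/6, RHS = -1/6. No, v is not the weak derivative of u.

u(x) = 2 - x**2, classical derivative u'(x) = -2*x.
φ(x) = x(1−x), so φ'(x) = 1 - 2*x.
Note φ(0) = φ(1) = 0, so the boundary term u·φ vanishes.
LHS = ∫_0^1 u(x) φ'(x) dx = ∫_0^1 (2*x^3 - x^2 - 4*x + 2) dx. Term by term:
  ∫_0^1 2*x^3 dx = 1/2;  ∫_0^1 -x^2 dx = -1/3;  ∫_0^1 -4*x dx = -2;
  ∫_0^1 2 dx = 2.
Sum: 1/2 − 1/3 − 2 + 2 = 1/6.
So LHS = 1/6.
∫_0^1 v(x) φ(x) dx = ∫_0^1 (2*x^3 - 4*x^2 + 2*x) dx. Term by term:
  ∫_0^1 2*x^3 dx = 1/2;  ∫_0^1 -4*x^2 dx = -4/3;  ∫_0^1 2*x dx = 1.
Sum: 1/2 − 4/3 + 1 = 1/6.
So RHS = -∫_0^1 v(x) φ(x) dx = -1/6.
LHS − RHS = 1/3 ≠ 0, so the identity fails.
(For a valid weak derivative the identity must hold for EVERY test function, in particular this one. The failure shows v is NOT the weak derivative of u.)
Correct weak derivative would be u'(x) = -2*x.


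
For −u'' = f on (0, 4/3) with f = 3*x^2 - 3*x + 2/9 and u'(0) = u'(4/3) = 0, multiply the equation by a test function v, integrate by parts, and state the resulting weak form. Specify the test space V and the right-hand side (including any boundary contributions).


V = H^1(0, 4/3) (no boundary constraint on v; u is determined up to an additive constant); weak form: ∫_0^4/3 u'v' dx = ∫_0^4/3 (3*x^2 - 3*x + 2/9) v dx for all v ∈ V.

Multiply both sides by a test function v and integrate from 0 to 4/3:
  ∫_0^4/3 −u''(x) v(x) dx = ∫_0^4/3 f(x) v(x) dx.
Integrate the LHS by parts once:
  ∫_0^4/3 −u'' v dx = −[u'(x) v(x)]_0^4/3 + ∫_0^4/3 u'(x) v'(x) dx.
Thus ∫_0^4/3 u'(x) v'(x) dx = ∫_0^4/3 f(x) v(x) dx + [u'(x) v(x)]_0^4/3.
Choose V so that boundary terms are either known or forced to vanish.
u has homogeneous Neumann: u'(0) = u'(4/3) = 0. So [u' v]_0^4/3 = 0·v(4/3) − 0·v(0) = 0 for any v; take V = H^1(0, 4/3).
Weak formulation: find u (satisfying any essential BC) such that ∫_0^4/3 u'(x) v'(x) dx = ∫_0^4/3 f v dx for all v ∈ V (homogeneous Neumann, so boundary terms vanish).
Substituting f(x) = 3*x^2 - 3*x + 2/9, the right-hand side is ∫_0^4/3 (3*x^2 - 3*x + 2/9) v dx.
Compatibility check (pure Neumann): taking v ≡ 1 ∈ V gives 0 = ∫_0^4/3 f dx + (0) − (0), i.e. ∫_0^4/3 f dx must equal u'(0) − u'(4/3) = 0. Indeed ∫_0^4/3 (3*x^2 - 3*x + 2/9) dx = 0, so the data are compatible. The solution is then unique only up to an additive constant (fix it e.g. by requiring ∫_0^4/3 u dx = 0).


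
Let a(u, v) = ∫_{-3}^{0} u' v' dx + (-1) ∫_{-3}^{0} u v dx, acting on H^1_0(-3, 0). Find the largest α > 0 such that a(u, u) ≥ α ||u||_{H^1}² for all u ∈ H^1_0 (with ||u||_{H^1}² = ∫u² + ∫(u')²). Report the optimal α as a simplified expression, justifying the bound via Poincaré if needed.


α = (-9 + π^2)/(9 + π^2)

Coercivity of a(·,·) on H^1_0(-3, 0) means a(u, u) ≥ α ||u||_{H^1}² for every u ∈ H^1_0.
The interval has length L = 3, and Poincaré/coercivity depend only on L. Here a(u, u) = ∫(u')² + (-1)·∫u².
Here c = -1 < 0 with |c| < (π/L)² = π^2/9, so coercivity still holds. The condition a(u,u) ≥ α||u||_{H^1}² reads (1−α)∫(u')² ≥ (α−c)∫u². Any admissible α is ≤ 1 (rapidly oscillating u have ∫u²/∫(u')² → 0), and α = 1 would force 0 ≥ (1−c)∫u², impossible since c < 1; so 1−α > 0. By the sharp Poincaré inequality on H^1_0 of an interval of length L, ∫(u')² ≥ (π/L)²∫u² with equality for the first sine mode sin(π(x−x₀)/L) (x₀ the left endpoint), so the inequality holds for all u iff (1−α)(π/L)² ≥ α − c, i.e. α ≤ ((π/L)² + c)/((π/L)² + 1) = (1 + c(L/π)²)/(1 + (L/π)²). (Direct route, valid since c ≤ 0: Poincaré gives c∫u² ≥ c(L/π)²∫(u')², so a(u,u) ≥ (1 + c(L/π)²)∫(u')², while ||u||_{H^1}² ≤ (1 + (L/π)²)∫(u')²; dividing yields the same α.) With (π/L)² = π^2/9 and c = -1, the largest admissible constant is α = ((π/L)² + c)/((π/L)² + 1).
Simplifying, α = (-9 + π^2)/(9 + π^2).


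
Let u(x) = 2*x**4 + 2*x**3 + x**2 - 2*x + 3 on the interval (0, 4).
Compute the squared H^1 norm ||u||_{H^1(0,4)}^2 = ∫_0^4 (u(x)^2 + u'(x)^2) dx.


||u||_{H^1}^2 = 134819996/315

The H^1 norm (squared) on an interval (0, L) is
  ||u||_{H^1}^2 = ∫_0^L u(x)^2 dx + ∫_0^L u'(x)^2 dx.
Compute u'(x) = 8*x**3 + 6*x**2 + 2*x - 2.
Then u(x)^2 = 4*x**8 + 8*x**7 + 8*x**6 - 4*x**5 + 5*x**4 + 8*x**3 + 10*x**2 - 12*x + 9 and u'(x)^2 = 64*x**6 + 96*x**5 + 68*x**4 - 8*x**3 - 20*x**2 - 8*x + 4.
Integrate each monomial from 0 to 4 using ∫_0^4 c·x^n dx = c·4^(n+1)/(n+1):
  ∫_0^4 u(x)^2 dx = ∫_0^4 (4*x^8 + 8*x^7 + 8*x^6 - 4*x^5 + 5*x^4 + 8*x^3 + 10*x^2 - 12*x + 9) dx. Term by term:
    ∫_0^4 4*x^8 dx = 1048576/9;  ∫_0^4 8*x^7 dx = 65536;  ∫_0^4 8*x^6 dx = 131072/7;
    ∫_0^4 -4*x^5 dx = -8192/3;  ∫_0^4 5*x^4 dx = 1024;  ∫_0^4 8*x^3 dx = 512;
    ∫_0^4 10*x^2 dx = 640/3;  ∫_0^4 -12*x dx = -96;  ∫_0^4 9 dx = 36.
  Sum: 1048576/9 + 65536 + 131072/7 − 8192/3 + 1024 + 512 + 640/3 − 96 + 36 = 12582844/63.
  ∫_0^4 u'(x)^2 dx = ∫_0^4 (64*x^6 + 96*x^5 + 68*x^4 - 8*x^3 - 20*x^2 - 8*x + 4) dx. Term by term:
    ∫_0^4 64*x^6 dx = 1048576/7;  ∫_0^4 96*x^5 dx = 65536;  ∫_0^4 68*x^4 dx = 69632/5;
    ∫_0^4 -8*x^3 dx = -512;  ∫_0^4 -20*x^2 dx = -1280/3;  ∫_0^4 -8*x dx = -64;
    ∫_0^4 4 dx = 16.
  Sum: 1048576/7 + 65536 + 69632/5 − 512 − 1280/3 − 64 + 16 = 23968592/105.
Adding: ||u||_{H^1}^2 = 12582844/63 + 23968592/105 = 134819996/315.


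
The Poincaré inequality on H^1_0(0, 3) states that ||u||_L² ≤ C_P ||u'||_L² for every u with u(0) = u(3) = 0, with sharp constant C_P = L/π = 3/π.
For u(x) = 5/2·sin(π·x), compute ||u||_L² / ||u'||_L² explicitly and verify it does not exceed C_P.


||u||_L² / ||u'||_L² = 1/π < C_P = 3/π.

u(x) = 5/2·sin(π·x), so u'(x) = 5*π*cos(π*x)/2.
Writing u(x) = A·sin(kπx/L) with A = 5/2 and k = 3, use ∫_0^L sin²(kπx/L) dx = L/2 and ∫_0^L cos²(kπx/L) dx = L/2.
u² = 25/4·sin²(π·x) and (u')² = 25*π^2/4·cos²(π·x), and each of sin², cos² integrates to L/2 = 3/2 over (0, 3).
∫_0^3 u² dx = 75/8, so ||u||_L² = 5*sqrt(6)/4.
∫_0^3 (u')² dx = 75*π^2/8, so ||u'||_L² = 5*sqrt(6)*π/4.
Ratio ||u||_L² / ||u'||_L² = 1/π.
Sharp Poincaré constant on H^1_0(0, 3) is C_P = L/π = 3/π, achieved by sin(π/3·x).
This is the k = 3 harmonic; the ratio L/(kπ) is strictly less than C_P = L/π, consistent with the sharp inequality ||u||_L² ≤ C_P ||u'||_L².


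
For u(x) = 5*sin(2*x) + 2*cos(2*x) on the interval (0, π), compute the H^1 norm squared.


||u||_{H^1(0,π)}^2 = 145*π/2

u'(x) = -4*sin(2*x) + 10*cos(2*x).
Expand u² and (u')² and integrate term by term on (0, π), using: for integers n ≥ 1, ∫_0^π sin²(nx) dx = ∫_0^π cos²(nx) dx = π/2; for n ≠ n', ∫_0^π sin(nx)sin(n'x) dx = ∫_0^π cos(nx)cos(n'x) dx = 0; and by product-to-sum, ∫_0^π sin(nx)cos(n'x) dx = ½∫_0^π [sin((n+n')x) + sin((n−n')x)] dx, which is 0 when n+n' is even and 2n/(n²−n'²) when n+n' is odd (it need not vanish on (0, π)).
  u² squared terms: (2)²·∫cos(2x)² dx = 4·π/2 = 2*π;  (5)²·∫sin(2x)² dx = 25·π/2 = 25*π/2.
  u² cross terms: 2·(2)·(5)·∫cos(2x)·sin(2x) dx = 20·(0) = 0.
  So ∫_0^π u² dx = 2*π + 25*π/2 + 0 = 29*π/2.
  (u')² squared terms: (-4)²·∫sin(2x)² dx = 16·π/2 = 8*π;  (10)²·∫cos(2x)² dx = 100·π/2 = 50*π.
  (u')² cross terms: 2·(-4)·(10)·∫sin(2x)·cos(2x) dx = -80·(0) = 0.
  So ∫_0^π (u')² dx = 8*π + 50*π + 0 = 58*π.
||u||_{H^1}^2 = (29*π/2) + (58*π) = 145*π/2.


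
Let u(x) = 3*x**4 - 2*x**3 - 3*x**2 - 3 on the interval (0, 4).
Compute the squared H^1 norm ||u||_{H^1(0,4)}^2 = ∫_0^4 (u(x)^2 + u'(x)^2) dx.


||u||_{H^1}^2 = 12621164/35

The H^1 norm (squared) on an interval (0, L) is
  ||u||_{H^1}^2 = ∫_0^L u(x)^2 dx + ∫_0^L u'(x)^2 dx.
Compute u'(x) = 12*x**3 - 6*x**2 - 6*x.
Then u(x)^2 = 9*x**8 - 12*x**7 - 14*x**6 + 12*x**5 - 9*x**4 + 12*x**3 + 18*x**2 + 9 and u'(x)^2 = 144*x**6 - 144*x**5 - 108*x**4 + 72*x**3 + 36*x**2.
Integrate each monomial from 0 to 4 using ∫_0^4 c·x^n dx = c·4^(n+1)/(n+1):
  ∫_0^4 u(x)^2 dx = ∫_0^4 (9*x^8 - 12*x^7 - 14*x^6 + 12*x^5 - 9*x^4 + 12*x^3 + 18*x^2 + 9) dx. Term by term:
    ∫_0^4 9*x^8 dx = 262144;  ∫_0^4 -12*x^7 dx = -98304;  ∫_0^4 -14*x^6 dx = -32768;
    ∫_0^4 12*x^5 dx = 8192;  ∫_0^4 -9*x^4 dx = -9216/5;  ∫_0^4 12*x^3 dx = 768;
    ∫_0^4 18*x^2 dx = 384;  ∫_0^4 9 dx = 36.
  Sum: 262144 − 98304 − 32768 + 8192 − 9216/5 + 768 + 384 + 36 = 693044/5.
  ∫_0^4 u'(x)^2 dx = ∫_0^4 (144*x^6 - 144*x^5 - 108*x^4 + 72*x^3 + 36*x^2) dx. Term by term:
    ∫_0^4 144*x^6 dx = 2359296/7;  ∫_0^4 -144*x^5 dx = -98304;  ∫_0^4 -108*x^4 dx = -110592/5;
    ∫_0^4 72*x^3 dx = 4608;  ∫_0^4 36*x^2 dx = 768.
  Sum: 2359296/7 − 98304 − 110592/5 + 4608 + 768 = 7769856/35.
Adding: ||u||_{H^1}^2 = 693044/5 + 7769856/35 = 12621164/35.


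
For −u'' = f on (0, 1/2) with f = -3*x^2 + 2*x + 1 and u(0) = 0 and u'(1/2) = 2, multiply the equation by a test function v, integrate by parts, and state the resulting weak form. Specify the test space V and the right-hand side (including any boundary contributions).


V = {v ∈ H^1(0, 1/2) : v(0) = 0} (test functions vanish at x = 0 where u is specified); weak form: ∫_0^1/2 u'v' dx = ∫_0^1/2 (-3*x^2 + 2*x + 1) v dx + 2·v(1/2) for all v ∈ V.

Multiply both sides by a test function v and integrate from 0 to 1/2:
  ∫_0^1/2 −u''(x) v(x) dx = ∫_0^1/2 f(x) v(x) dx.
Integrate the LHS by parts once:
  ∫_0^1/2 −u'' v dx = −[u'(x) v(x)]_0^1/2 + ∫_0^1/2 u'(x) v'(x) dx.
Thus ∫_0^1/2 u'(x) v'(x) dx = ∫_0^1/2 f(x) v(x) dx + [u'(x) v(x)]_0^1/2.
Choose V so that boundary terms are either known or forced to vanish.
Mixed BC: u(0) = 0 (Dirichlet) and u'(1/2) = 2 (Neumann). Define V = {v ∈ H^1(0, 1/2) : v(0) = 0}. Then [u' v]_0^1/2 = u'(1/2)·v(1/2) − u'(0)·0 = 2·v(1/2).
Weak formulation: find u (satisfying any essential BC) such that ∫_0^1/2 u'(x) v'(x) dx = ∫_0^1/2 f v dx + 2·v(1/2) for all v ∈ V (Dirichlet at 0 absorbed into V; Neumann datum at x = 1/2 contributes the boundary term).
Substituting f(x) = -3*x^2 + 2*x + 1, the right-hand side is ∫_0^1/2 (-3*x^2 + 2*x + 1) v dx + 2·v(1/2).


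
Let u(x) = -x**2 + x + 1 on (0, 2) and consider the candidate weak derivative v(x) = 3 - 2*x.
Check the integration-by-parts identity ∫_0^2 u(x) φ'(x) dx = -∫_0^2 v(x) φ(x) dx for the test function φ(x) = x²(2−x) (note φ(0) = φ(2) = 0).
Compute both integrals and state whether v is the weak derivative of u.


LHS = 28/15, RHS = -4/5. No, v is not the weak derivative of u.

u(x) = -x**2 + x + 1, classical derivative u'(x) = 1 - 2*x.
φ(x) = x²(2−x), so φ'(x) = x*(4 - 3*x).
Note φ(0) = φ(2) = 0, so the boundary term u·φ vanishes.
LHS = ∫_0^2 u(x) φ'(x) dx = ∫_0^2 (3*x^4 - 7*x^3 + x^2 + 4*x) dx. Term by term:
  ∫_0^2 3*x^4 dx = 96/5;  ∫_0^2 -7*x^3 dx = -28;  ∫_0^2 x^2 dx = 8/3;
  ∫_0^2 4*x dx = 8.
Sum: 96/5 − 28 + 8/3 + 8 = 28/15.
So LHS = 28/15.
∫_0^2 v(x) φ(x) dx = ∫_0^2 (2*x^4 - 7*x^3 + 6*x^2) dx. Term by term:
  ∫_0^2 2*x^4 dx = 64/5;  ∫_0^2 -7*x^3 dx = -28;  ∫_0^2 6*x^2 dx = 16.
Sum: 64/5 − 28 + 16 = 4/5.
So RHS = -∫_0^2 v(x) φ(x) dx = -4/5.
LHS − RHS = 8/3 ≠ 0, so the identity fails.
(For a valid weak derivative the identity must hold for EVERY test function, in particular this one. The failure shows v is NOT the weak derivative of u.)
Correct weak derivative would be u'(x) = 1 - 2*x.


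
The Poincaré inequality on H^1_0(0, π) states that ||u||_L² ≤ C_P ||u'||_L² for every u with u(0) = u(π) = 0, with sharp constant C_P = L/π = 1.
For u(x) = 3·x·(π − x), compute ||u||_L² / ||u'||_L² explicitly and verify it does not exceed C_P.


||u||_L² / ||u'||_L² = sqrt(10)*π/10 < C_P = 1.

u(x) = 3·x·(π − x), so u'(x) = -6*x + 3*π.
u(x) = 3·x·(π − x) vanishes at x = 0 and x = π, so u ∈ H^1_0(0, π). Differentiate via the product rule and integrate the resulting polynomials term by term.
  ∫_0^π u² dx = ∫_0^π (9*x^4 - 18*π*x^3 + 9*π^2*x^2) dx. Term by term:
    ∫_0^π 9*x^4 dx = 9*π^5/5;  ∫_0^π -18*π*x^3 dx = -9*π^5/2;  ∫_0^π 9*π^2*x^2 dx = 3*π^5.
  Sum: 9*π^5/5 − 9*π^5/2 + 3*π^5 = 3*π^5/10.
  ∫_0^π (u')² dx = ∫_0^π (36*x^2 - 36*π*x + 9*π^2) dx. Term by term:
    ∫_0^π 36*x^2 dx = 12*π^3;  ∫_0^π -36*π*x dx = -18*π^3;  ∫_0^π 9*π^2 dx = 9*π^3.
  Sum: 12*π^3 − 18*π^3 + 9*π^3 = 3*π^3.
∫_0^π u² dx = 3*π^5/10, so ||u||_L² = sqrt(30)*π^(5/2)/10.
∫_0^π (u')² dx = 3*π^3, so ||u'||_L² = sqrt(3)*π^(3/2).
Ratio ||u||_L² / ||u'||_L² = sqrt(10)*π/10.
Sharp Poincaré constant on H^1_0(0, π) is C_P = L/π = 1, achieved by sin(x).
A polynomial bump cannot attain the sharp Poincaré constant (only the first sine eigenfunction does), so the ratio is strictly less than C_P, consistent with ||u||_L² ≤ C_P ||u'||_L².


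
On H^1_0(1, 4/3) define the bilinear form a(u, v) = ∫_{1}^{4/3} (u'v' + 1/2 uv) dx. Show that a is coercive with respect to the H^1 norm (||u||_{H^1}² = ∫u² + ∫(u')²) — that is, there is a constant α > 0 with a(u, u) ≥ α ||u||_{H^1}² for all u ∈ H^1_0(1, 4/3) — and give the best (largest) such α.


α = (1 + 18*π^2)/(2*(1 + 9*π^2))

Coercivity of a(·,·) on H^1_0(1, 4/3) means a(u, u) ≥ α ||u||_{H^1}² for every u ∈ H^1_0.
The interval has length L = 1/3, and Poincaré/coercivity depend only on L. Here a(u, u) = ∫(u')² + (1/2)·∫u².
Here 0 < c = 1/2 < 1. The condition a(u,u) ≥ α||u||_{H^1}² reads (1−α)∫(u')² ≥ (α−c)∫u². Any admissible α is ≤ 1 (rapidly oscillating u have ∫u²/∫(u')² → 0), and α = 1 would force 0 ≥ (1−c)∫u², impossible since c < 1; so 1−α > 0. By the sharp Poincaré inequality on H^1_0 of an interval of length L, ∫(u')² ≥ (π/L)²∫u² with equality for the first sine mode sin(π(x−x₀)/L) (x₀ the left endpoint), so the inequality holds for all u iff (1−α)(π/L)² ≥ α − c, i.e. α ≤ ((π/L)² + c)/((π/L)² + 1) = (1 + c(L/π)²)/(1 + (L/π)²). With (π/L)² = 9*π^2 and c = 1/2, the largest admissible constant is α = ((π/L)² + c)/((π/L)² + 1).
Simplifying, α = (1 + 18*π^2)/(2*(1 + 9*π^2)).
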